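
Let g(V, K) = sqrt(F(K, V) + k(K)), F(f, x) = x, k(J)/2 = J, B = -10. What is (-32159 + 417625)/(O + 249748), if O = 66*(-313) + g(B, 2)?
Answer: 44153202970/26241114053 - 192733*I*sqrt(6)/26241114053 ≈ 1.6826 - 1.7991e-5*I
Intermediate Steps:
k(J) = 2*J
g(V, K) = sqrt(V + 2*K)
O = -20658 + I*sqrt(6) (O = 66*(-313) + sqrt(-10 + 2*2) = -20658 + sqrt(-10 + 4) = -20658 + sqrt(-6) = -20658 + I*sqrt(6) ≈ -20658.0 + 2.4495*I)
(-32159 + 417625)/(O + 249748) = (-32159 + 417625)/((-20658 + I*sqrt(6)) + 249748) = 385466/(229090 + I*sqrt(6))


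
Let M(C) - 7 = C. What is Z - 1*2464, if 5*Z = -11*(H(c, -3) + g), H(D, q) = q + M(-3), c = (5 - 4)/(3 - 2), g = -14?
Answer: -12177/5 ≈ -2435.4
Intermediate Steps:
M(C) = 7 + C
c = 1 (c = 1/1 = 1*1 = 1)
H(D, q) = 4 + q (H(D, q) = q + (7 - 3) = q + 4 = 4 + q)
Z = 143/5 (Z = (-11*((4 - 3) - 14))/5 = (-11*(1 - 14))/5 = (-11*(-13))/5 = (⅕)*143 = 143/5 ≈ 28.600)
Z - 1*2464 = 143/5 - 1*2464 = 143/5 - 2464 = -12177/5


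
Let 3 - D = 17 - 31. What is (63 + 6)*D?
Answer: 1173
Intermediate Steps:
D = 17 (D = 3 - (17 - 31) = 3 - 1*(-14) = 3 + 14 = 17)
(63 + 6)*D = (63 + 6)*17 = 69*17 = 1173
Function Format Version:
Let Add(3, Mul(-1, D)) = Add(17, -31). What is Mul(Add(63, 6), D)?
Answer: 1173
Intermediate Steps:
D = 17 (D = Add(3, Mul(-1, Add(17, -31))) = Add(3, Mul(-1, -14)) = Add(3, 14) = 17)
Mul(Add(63, 6), D) = Mul(Add(63, 6), 17) = Mul(69, 17) = 1173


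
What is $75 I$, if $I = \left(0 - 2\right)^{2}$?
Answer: $300$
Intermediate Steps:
$I = 4$ ($I = \left(-2\right)^{2} = 4$)
$75 I = 75 \cdot 4 = 300$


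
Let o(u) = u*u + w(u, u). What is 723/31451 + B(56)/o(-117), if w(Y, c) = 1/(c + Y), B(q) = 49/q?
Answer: 9289485069/402978517900 ≈ 0.023052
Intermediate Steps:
w(Y, c) = 1/(Y + c)
o(u) = u² + 1/(2*u) (o(u) = u*u + 1/(u + u) = u² + 1/(2*u))
723/31451 + B(56)/o(-117) = 723/31451 + (49/56)/(((½ + (-117)³)/(-117))) = 723*(1/31451) + (49*(1/56))/((-(½ - 1601613)/117)) = 723/31451 + 7/(8*((-1/117*(-3203225/2)))) = 723/31451 + 7/(8*(3203225/234)) = 723/31451 + (7/8)*(234/3203225) = 723/31451 + 819/12812900 = 9289485069/402978517900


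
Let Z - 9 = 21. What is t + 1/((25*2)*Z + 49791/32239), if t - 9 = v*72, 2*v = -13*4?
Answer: -90184613894/48408291 ≈ -1863.0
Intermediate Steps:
Z = 30 (Z = 9 + 21 = 30)
v = -26 (v = (-13*4)/2 = (1/2)*(-52) = -26)
t = -1863 (t = 9 - 26*72 = 9 - 1872 = -1863)
t + 1/((25*2)*Z + 49791/32239) = -1863 + 1/((25*2)*30 + 49791/32239) = -1863 + 1/(50*30 + 49791*(1/32239)) = -1863 + 1/(1500 + 49791/32239) = -1863 + 1/(48408291/32239) = -1863 + 32239/48408291 = -90184613894/48408291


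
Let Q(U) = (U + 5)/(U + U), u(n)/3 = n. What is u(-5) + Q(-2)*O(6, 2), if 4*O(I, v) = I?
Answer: -129/8 ≈ -16.125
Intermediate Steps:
O(I, v) = I/4
u(n) = 3*n
Q(U) = (5 + U)/(2*U) (Q(U) = (5 + U)/((2*U)) = (5 + U)*(1/(2*U)) = (5 + U)/(2*U))
u(-5) + Q(-2)*O(6, 2) = 3*(-5) + ((½)*(5 - 2)/(-2))*((¼)*6) = -15 + ((½)*(-½)*3)*(3/2) = -15 - ¾*3/2 = -15 - 9/8 = -129/8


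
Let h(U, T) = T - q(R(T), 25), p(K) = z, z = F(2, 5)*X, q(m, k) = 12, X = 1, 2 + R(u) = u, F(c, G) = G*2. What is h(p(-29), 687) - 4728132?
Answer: -4727457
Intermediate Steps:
F(c, G) = 2*G
R(u) = -2 + u
z = 10 (z = (2*5)*1 = 10*1 = 10)
p(K) = 10
h(U, T) = -12 + T (h(U, T) = T - 1*12 = T - 12 = -12 + T)
h(p(-29), 687) - 4728132 = (-12 + 687) - 4728132 = 675 - 4728132 = -4727457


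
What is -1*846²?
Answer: -715716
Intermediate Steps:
-1*846² = -1*715716 = -715716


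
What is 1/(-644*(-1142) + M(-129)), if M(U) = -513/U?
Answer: 43/31624435 ≈ 1.3597e-6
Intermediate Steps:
1/(-644*(-1142) + M(-129)) = 1/(-644*(-1142) - 513/(-129)) = 1/(735448 - 513*(-1/129)) = 1/(735448 + 171/43) = 1/(31624435/43) = 43/31624435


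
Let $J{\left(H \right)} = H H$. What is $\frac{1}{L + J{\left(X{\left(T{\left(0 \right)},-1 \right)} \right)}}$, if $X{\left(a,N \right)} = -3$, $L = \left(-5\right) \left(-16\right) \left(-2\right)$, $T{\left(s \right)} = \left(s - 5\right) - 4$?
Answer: $- \frac{1}{151} \approx -0.0066225$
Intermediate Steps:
$T{\left(s \right)} = -9 + s$ ($T{\left(s \right)} = \left(-5 + s\right) - 4 = -9 + s$)
$L = -160$ ($L = 80 \left(-2\right) = -160$)
$J{\left(H \right)} = H^{2}$
$\frac{1}{L + J{\left(X{\left(T{\left(0 \right)},-1 \right)} \right)}} = \frac{1}{-160 + \left(-3\right)^{2}} = \frac{1}{-160 + 9} = \frac{1}{-151} = - \frac{1}{151}$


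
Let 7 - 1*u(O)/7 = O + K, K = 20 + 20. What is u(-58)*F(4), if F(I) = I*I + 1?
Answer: 2975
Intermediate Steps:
K = 40
F(I) = 1 + I² (F(I) = I² + 1 = 1 + I²)
u(O) = -231 - 7*O (u(O) = 49 - 7*(O + 40) = 49 - 7*(40 + O) = 49 + (-280 - 7*O) = -231 - 7*O)
u(-58)*F(4) = (-231 - 7*(-58))*(1 + 4²) = (-231 + 406)*(1 + 16) = 175*17 = 2975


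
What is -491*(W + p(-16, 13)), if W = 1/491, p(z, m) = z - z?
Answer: -1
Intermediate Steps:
p(z, m) = 0
W = 1/491 ≈ 0.0020367
-491*(W + p(-16, 13)) = -491*(1/491 + 0) = -491*1/491 = -1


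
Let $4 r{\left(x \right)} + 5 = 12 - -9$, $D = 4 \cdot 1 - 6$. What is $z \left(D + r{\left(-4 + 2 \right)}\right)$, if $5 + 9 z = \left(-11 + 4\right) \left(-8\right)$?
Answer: $\frac{34}{3} \approx 11.333$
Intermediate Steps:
$D = -2$ ($D = 4 - 6 = -2$)
$r{\left(x \right)} = 4$ ($r{\left(x \right)} = - \frac{5}{4} + \frac{12 - -9}{4} = - \frac{5}{4} + \frac{12 + 9}{4} = - \frac{5}{4} + \frac{1}{4} \cdot 21 = - \frac{5}{4} + \frac{21}{4} = 4$)
$z = \frac{17}{3}$ ($z = - \frac{5}{9} + \frac{\left(-11 + 4\right) \left(-8\right)}{9} = - \frac{5}{9} + \frac{\left(-7\right) \left(-8\right)}{9} = - \frac{5}{9} + \frac{1}{9} \cdot 56 = - \frac{5}{9} + \frac{56}{9} = \frac{17}{3} \approx 5.6667$)
$z \left(D + r{\left(-4 + 2 \right)}\right) = \frac{17 \left(-2 + 4\right)}{3} = \frac{17}{3} \cdot 2 = \frac{34}{3}$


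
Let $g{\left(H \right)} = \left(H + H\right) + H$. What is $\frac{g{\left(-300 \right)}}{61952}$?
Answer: $- \frac{225}{15488} \approx -0.014527$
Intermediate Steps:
$g{\left(H \right)} = 3 H$ ($g{\left(H \right)} = 2 H + H = 3 H$)
$\frac{g{\left(-300 \right)}}{61952} = \frac{3 \left(-300\right)}{61952} = \left(-900\right) \frac{1}{61952} = - \frac{225}{15488}$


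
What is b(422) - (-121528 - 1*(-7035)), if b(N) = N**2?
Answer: 292577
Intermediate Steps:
b(422) - (-121528 - 1*(-7035)) = 422**2 - (-121528 - 1*(-7035)) = 178084 - (-121528 + 7035) = 178084 - 1*(-114493) = 178084 + 114493 = 292577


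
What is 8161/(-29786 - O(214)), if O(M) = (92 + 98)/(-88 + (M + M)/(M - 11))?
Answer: -71147598/259655063 ≈ -0.27401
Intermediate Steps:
O(M) = 190/(-88 + 2*M/(-11 + M)) (O(M) = 190/(-88 + (2*M)/(-11 + M)) = 190/(-88 + 2*M/(-11 + M)))
8161/(-29786 - O(214)) = 8161/(-29786 - 95*(11 - 1*214)/(-484 + 43*214)) = 8161/(-29786 - 95*(11 - 214)/(-484 + 9202)) = 8161/(-29786 - 95*(-203)/8718) = 8161/(-29786 - 1*(-19285/8718)) = 8161/(-29786 + 19285/8718) = 8161/(-259655063/8718) = 8161*(-8718/259655063) = -71147598/259655063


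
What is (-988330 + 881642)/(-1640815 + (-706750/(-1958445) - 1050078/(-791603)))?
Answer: 33079914656479296/508754164931579813 ≈ 0.065021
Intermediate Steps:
(-988330 + 881642)/(-1640815 + (-706750/(-1958445) - 1050078/(-791603))) = -106688/(-1640815 + (-706750*(-1/1958445) - 1050078*(-1/791603))) = -106688/(-1640815 + (141350/391689 + 1050078/791603)) = -106688/(-1640815 + 523197085792/310062187467) = -106688/(-508754164931579813/310062187467) = -106688*(-310062187467/508754164931579813) = 33079914656479296/508754164931579813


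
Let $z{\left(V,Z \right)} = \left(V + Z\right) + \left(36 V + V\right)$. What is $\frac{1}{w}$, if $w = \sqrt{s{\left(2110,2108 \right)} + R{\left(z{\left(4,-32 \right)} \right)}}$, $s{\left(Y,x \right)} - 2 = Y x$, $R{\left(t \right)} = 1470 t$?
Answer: $\frac{\sqrt{4624282}}{4624282} \approx 0.00046503$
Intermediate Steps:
$z{\left(V,Z \right)} = Z + 38 V$ ($z{\left(V,Z \right)} = \left(V + Z\right) + 37 V = Z + 38 V$)
$s{\left(Y,x \right)} = 2 + Y x$
$w = \sqrt{4624282}$ ($w = \sqrt{\left(2 + 2110 \cdot 2108\right) + 1470 \left(-32 + 38 \cdot 4\right)} = \sqrt{\left(2 + 4447880\right) + 1470 \left(-32 + 152\right)} = \sqrt{4447882 + 1470 \cdot 120} = \sqrt{4447882 + 176400} = \sqrt{4624282} \approx 2150.4$)
$\frac{1}{w} = \frac{1}{\sqrt{4624282}} = \frac{\sqrt{4624282}}{4624282}$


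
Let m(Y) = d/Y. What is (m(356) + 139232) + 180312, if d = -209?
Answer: 113757455/356 ≈ 3.1954e+5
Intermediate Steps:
m(Y) = -209/Y
(m(356) + 139232) + 180312 = (-209/356 + 139232) + 180312 = 49566383/356 + 180312 = 113757455/356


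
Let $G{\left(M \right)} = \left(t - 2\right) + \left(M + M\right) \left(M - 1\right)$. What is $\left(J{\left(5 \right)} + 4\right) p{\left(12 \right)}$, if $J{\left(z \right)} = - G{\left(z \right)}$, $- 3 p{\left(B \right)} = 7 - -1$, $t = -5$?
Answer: $\frac{232}{3} \approx 77.333$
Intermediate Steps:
$p{\left(B \right)} = - \frac{8}{3}$ ($p{\left(B \right)} = - \frac{7 - -1}{3} = - \frac{7 + 1}{3} = \left(- \frac{1}{3}\right) 8 = - \frac{8}{3}$)
$G{\left(M \right)} = -7 + 2 M \left(-1 + M\right)$ ($G{\left(M \right)} = \left(-5 - 2\right) + \left(M + M\right) \left(M - 1\right) = -7 + 2 M \left(-1 + M\right)$)
$J{\left(z \right)} = 7 - 2 z^{2} + 2 z$ ($J{\left(z \right)} = - (-7 - 2 z + 2 z^{2}) = 7 - 2 z^{2} + 2 z$)
$\left(J{\left(5 \right)} + 4\right) p{\left(12 \right)} = \left(\left(7 - 2 \cdot 5^{2} + 2 \cdot 5\right) + 4\right) \left(- \frac{8}{3}\right) = \left(\left(7 - 50 + 10\right) + 4\right) \left(- \frac{8}{3}\right) = \left(-33 + 4\right) \left(- \frac{8}{3}\right) = \left(-29\right) \left(- \frac{8}{3}\right) = \frac{232}{3}$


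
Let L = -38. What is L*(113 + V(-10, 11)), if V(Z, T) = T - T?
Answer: -4294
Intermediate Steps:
V(Z, T) = 0
L*(113 + V(-10, 11)) = -38*(113 + 0) = -38*113 = -4294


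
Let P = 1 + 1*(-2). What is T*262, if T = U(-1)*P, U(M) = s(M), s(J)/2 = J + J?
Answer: 1048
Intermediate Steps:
s(J) = 4*J (s(J) = 2*(J + J) = 2*(2*J) = 4*J)
U(M) = 4*M
P = -1 (P = 1 - 2 = -1)
T = 4 (T = (4*(-1))*(-1) = -4*(-1) = 4)
T*262 = 4*262 = 1048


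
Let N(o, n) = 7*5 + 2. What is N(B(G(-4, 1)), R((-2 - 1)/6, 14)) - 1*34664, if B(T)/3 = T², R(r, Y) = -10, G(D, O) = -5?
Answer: -34627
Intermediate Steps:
B(T) = 3*T²
N(o, n) = 37 (N(o, n) = 35 + 2 = 37)
N(B(G(-4, 1)), R((-2 - 1)/6, 14)) - 1*34664 = 37 - 1*34664 = 37 - 34664 = -34627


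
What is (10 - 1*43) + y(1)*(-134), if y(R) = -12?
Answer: 1575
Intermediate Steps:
(10 - 1*43) + y(1)*(-134) = (10 - 1*43) - 12*(-134) = (10 - 43) + 1608 = -33 + 1608 = 1575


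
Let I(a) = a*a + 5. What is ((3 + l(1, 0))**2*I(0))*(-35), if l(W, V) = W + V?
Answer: -2800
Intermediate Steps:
l(W, V) = V + W
I(a) = 5 + a**2 (I(a) = a**2 + 5 = 5 + a**2)
((3 + l(1, 0))**2*I(0))*(-35) = ((3 + (0 + 1))**2*(5 + 0**2))*(-35) = ((3 + 1)**2*(5 + 0))*(-35) = (4**2*5)*(-35) = (16*5)*(-35) = 80*(-35) = -2800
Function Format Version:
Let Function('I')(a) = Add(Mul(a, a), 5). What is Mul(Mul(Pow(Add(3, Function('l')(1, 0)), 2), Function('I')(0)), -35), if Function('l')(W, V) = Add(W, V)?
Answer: -2800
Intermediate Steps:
Function('l')(W, V) = Add(V, W)
Function('I')(a) = Add(5, Pow(a, 2)) (Function('I')(a) = Add(Pow(a, 2), 5) = Add(5, Pow(a, 2)))
Mul(Mul(Pow(Add(3, Function('l')(1, 0)), 2), Function('I')(0)), -35) = Mul(Mul(Pow(Add(3, Add(0, 1)), 2), Add(5, Pow(0, 2))), -35) = Mul(Mul(Pow(Add(3, 1), 2), Add(5, 0)), -35) = Mul(Mul(Pow(4, 2), 5), -35) = Mul(Mul(16, 5), -35) = Mul(80, -35) = -2800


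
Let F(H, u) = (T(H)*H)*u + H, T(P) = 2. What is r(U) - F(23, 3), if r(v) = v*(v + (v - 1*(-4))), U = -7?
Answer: -91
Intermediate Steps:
F(H, u) = H + 2*H*u (F(H, u) = (2*H)*u + H = 2*H*u + H = H + 2*H*u)
r(v) = v*(4 + 2*v) (r(v) = v*(v + (v + 4)) = v*(v + (4 + v)) = v*(4 + 2*v))
r(U) - F(23, 3) = 2*(-7)*(2 - 7) - 23*(1 + 2*3) = 2*(-7)*(-5) - 23*(1 + 6) = 70 - 23*7 = 70 - 1*161 = 70 - 161 = -91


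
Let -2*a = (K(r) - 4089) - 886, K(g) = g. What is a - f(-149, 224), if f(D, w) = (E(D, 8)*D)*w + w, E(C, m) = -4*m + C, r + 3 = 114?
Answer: -6038848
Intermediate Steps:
r = 111 (r = -3 + 114 = 111)
E(C, m) = C - 4*m
f(D, w) = w + D*w*(-32 + D) (f(D, w) = ((D - 4*8)*D)*w + w = ((D - 32)*D)*w + w = ((-32 + D)*D)*w + w = (D*(-32 + D))*w + w = D*w*(-32 + D) + w = w + D*w*(-32 + D))
a = 2432 (a = -((111 - 4089) - 886)/2 = -(-3978 - 886)/2 = -1/2*(-4864) = 2432)
a - f(-149, 224) = 2432 - 224*(1 - 149*(-32 - 149)) = 2432 - 224*(1 - 149*(-181)) = 2432 - 224*(1 + 26969) = 2432 - 224*26970 = 2432 - 1*6041280 = 2432 - 6041280 = -6038848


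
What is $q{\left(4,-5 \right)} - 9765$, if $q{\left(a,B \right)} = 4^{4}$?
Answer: $-9509$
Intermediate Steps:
$q{\left(a,B \right)} = 256$
$q{\left(4,-5 \right)} - 9765 = 256 - 9765 = -9509$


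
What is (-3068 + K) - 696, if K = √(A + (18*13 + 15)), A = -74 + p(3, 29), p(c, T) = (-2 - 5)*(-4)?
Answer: -3764 + √203 ≈ -3749.8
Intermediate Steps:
p(c, T) = 28 (p(c, T) = -7*(-4) = 28)
A = -46 (A = -74 + 28 = -46)
K = √203 (K = √(-46 + (18*13 + 15)) = √(-46 + (234 + 15)) = √(-46 + 249) = √203 ≈ 14.248)
(-3068 + K) - 696 = (-3068 + √203) - 696 = -3764 + √203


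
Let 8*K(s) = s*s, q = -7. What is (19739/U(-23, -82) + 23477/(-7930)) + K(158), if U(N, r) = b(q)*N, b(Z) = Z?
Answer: 2068393219/638365 ≈ 3240.1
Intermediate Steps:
U(N, r) = -7*N
K(s) = s²/8 (K(s) = (s*s)/8 = s²/8)
(19739/U(-23, -82) + 23477/(-7930)) + K(158) = (19739/((-7*(-23))) + 23477/(-7930)) + (⅛)*158² = (19739/161 + 23477*(-1/7930)) + (⅛)*24964 = (19739*(1/161) - 23477/7930) + 6241/2 = (19739/161 - 23477/7930) + 6241/2 = 152750473/1276730 + 6241/2 = 2068393219/638365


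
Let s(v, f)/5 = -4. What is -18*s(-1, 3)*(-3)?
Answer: -1080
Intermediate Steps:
s(v, f) = -20 (s(v, f) = 5*(-4) = -20)
-18*s(-1, 3)*(-3) = -18*(-20)*(-3) = 360*(-3) = -1080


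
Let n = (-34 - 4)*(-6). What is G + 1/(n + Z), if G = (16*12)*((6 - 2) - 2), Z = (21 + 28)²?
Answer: 1009537/2629 ≈ 384.00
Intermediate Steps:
Z = 2401 (Z = 49² = 2401)
G = 384 (G = 192*(4 - 2) = 192*2 = 384)
n = 228 (n = -38*(-6) = 228)
G + 1/(n + Z) = 384 + 1/(228 + 2401) = 384 + 1/2629 = 1009537/2629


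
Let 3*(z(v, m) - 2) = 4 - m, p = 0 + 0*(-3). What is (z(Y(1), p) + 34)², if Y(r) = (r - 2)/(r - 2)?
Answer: 12544/9 ≈ 1393.8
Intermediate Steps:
Y(r) = 1 (Y(r) = (-2 + r)/(-2 + r) = 1)
p = 0 (p = 0 + 0 = 0)
z(v, m) = 10/3 - m/3 (z(v, m) = 2 + (4 - m)/3 = 2 + (4/3 - m/3) = 10/3 - m/3)
(z(Y(1), p) + 34)² = ((10/3 - ⅓*0) + 34)² = ((10/3 + 0) + 34)² = (10/3 + 34)² = (112/3)² = 12544/9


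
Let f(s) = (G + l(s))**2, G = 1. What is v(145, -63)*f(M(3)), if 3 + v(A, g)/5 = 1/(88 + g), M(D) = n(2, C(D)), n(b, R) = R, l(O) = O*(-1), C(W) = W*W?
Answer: -4736/5 ≈ -947.20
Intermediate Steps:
C(W) = W**2
l(O) = -O
M(D) = D**2
v(A, g) = -15 + 5/(88 + g)
f(s) = (1 - s)**2
v(145, -63)*f(M(3)) = (5*(-263 - 3*(-63))/(88 - 63))*(-1 + 3**2)**2 = (5*(-263 + 189)/25)*(-1 + 9)**2 = (5*(1/25)*(-74))*8**2 = -74/5*64 = -4736/5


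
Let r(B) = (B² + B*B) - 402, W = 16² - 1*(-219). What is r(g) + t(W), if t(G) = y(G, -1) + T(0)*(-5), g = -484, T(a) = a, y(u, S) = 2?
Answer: 468112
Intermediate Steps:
W = 475 (W = 256 + 219 = 475)
t(G) = 2 (t(G) = 2 + 0*(-5) = 2 + 0 = 2)
r(B) = -402 + 2*B² (r(B) = (B² + B²) - 402 = 2*B² - 402 = -402 + 2*B²)
r(g) + t(W) = (-402 + 2*(-484)²) + 2 = (-402 + 2*234256) + 2 = (-402 + 468512) + 2 = 468110 + 2 = 468112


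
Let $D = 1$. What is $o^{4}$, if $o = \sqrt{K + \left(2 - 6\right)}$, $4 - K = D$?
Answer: $1$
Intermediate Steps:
$K = 3$ ($K = 4 - 1 = 3$)
$o = i$ ($o = \sqrt{3 + \left(2 - 6\right)} = \sqrt{3 - 4} = \sqrt{-1} = i \approx 1.0 i$)
$o^{4} = i^{4} = 1$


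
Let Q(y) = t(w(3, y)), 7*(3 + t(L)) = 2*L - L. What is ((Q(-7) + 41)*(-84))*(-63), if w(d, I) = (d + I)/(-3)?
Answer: 202104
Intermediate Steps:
w(d, I) = -I/3 - d/3 (w(d, I) = (I + d)*(-⅓) = -I/3 - d/3)
t(L) = -3 + L/7 (t(L) = -3 + (2*L - L)/7 = -3 + L/7)
Q(y) = -22/7 - y/21 (Q(y) = -3 + (-y/3 - ⅓*3)/7 = -3 + (-y/3 - 1)/7 = -3 + (-1 - y/3)/7 = -3 + (-⅐ - y/21) = -22/7 - y/21)
((Q(-7) + 41)*(-84))*(-63) = (((-22/7 - 1/21*(-7)) + 41)*(-84))*(-63) = (((-22/7 + ⅓) + 41)*(-84))*(-63) = ((-59/21 + 41)*(-84))*(-63) = ((802/21)*(-84))*(-63) = -3208*(-63) = 202104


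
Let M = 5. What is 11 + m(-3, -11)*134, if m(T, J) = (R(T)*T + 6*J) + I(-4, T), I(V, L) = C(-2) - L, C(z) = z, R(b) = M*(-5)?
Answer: 1351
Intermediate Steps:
R(b) = -25 (R(b) = 5*(-5) = -25)
I(V, L) = -2 - L
m(T, J) = -2 - 26*T + 6*J (m(T, J) = (-25*T + 6*J) + (-2 - T) = -2 - 26*T + 6*J)
11 + m(-3, -11)*134 = 11 + (-2 - 26*(-3) + 6*(-11))*134 = 11 + (-2 + 78 - 66)*134 = 11 + 10*134 = 11 + 1340 = 1351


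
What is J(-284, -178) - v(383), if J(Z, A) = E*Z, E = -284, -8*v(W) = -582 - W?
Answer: 644283/8 ≈ 80535.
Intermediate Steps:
v(W) = 291/4 + W/8 (v(W) = -(-582 - W)/8 = 291/4 + W/8)
J(Z, A) = -284*Z
J(-284, -178) - v(383) = -284*(-284) - (291/4 + (⅛)*383) = 80656 - (291/4 + 383/8) = 80656 - 1*965/8 = 80656 - 965/8 = 644283/8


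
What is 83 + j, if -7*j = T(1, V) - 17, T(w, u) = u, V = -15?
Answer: 613/7 ≈ 87.571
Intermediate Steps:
j = 32/7 (j = -(-15 - 17)/7 = -⅐*(-32) = 32/7 ≈ 4.5714)
83 + j = 83 + 32/7 = 613/7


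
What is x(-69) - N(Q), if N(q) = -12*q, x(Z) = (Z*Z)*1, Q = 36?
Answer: 5193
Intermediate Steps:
x(Z) = Z² (x(Z) = Z²*1 = Z²)
x(-69) - N(Q) = (-69)² - (-12)*36 = 4761 - 1*(-432) = 4761 + 432 = 5193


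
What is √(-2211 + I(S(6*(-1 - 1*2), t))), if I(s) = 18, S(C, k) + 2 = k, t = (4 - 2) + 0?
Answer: I*√2193 ≈ 46.829*I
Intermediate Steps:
t = 2 (t = 2 + 0 = 2)
S(C, k) = -2 + k
√(-2211 + I(S(6*(-1 - 1*2), t))) = √(-2211 + 18) = √(-2193) = I*√2193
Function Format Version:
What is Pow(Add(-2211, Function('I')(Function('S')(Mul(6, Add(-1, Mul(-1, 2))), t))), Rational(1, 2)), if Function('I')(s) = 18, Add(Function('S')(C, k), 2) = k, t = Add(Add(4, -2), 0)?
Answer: Mul(I, Pow(2193, Rational(1, 2))) ≈ Mul(46.829, I)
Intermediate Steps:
t = 2 (t = Add(2, 0) = 2)
Function('S')(C, k) = Add(-2, k)
Pow(Add(-2211, Function('I')(Function('S')(Mul(6, Add(-1, Mul(-1, 2))), t))), Rational(1, 2)) = Pow(Add(-2211, 18), Rational(1, 2)) = Pow(-2193, Rational(1, 2)) = Mul(I, Pow(2193, Rational(1, 2)))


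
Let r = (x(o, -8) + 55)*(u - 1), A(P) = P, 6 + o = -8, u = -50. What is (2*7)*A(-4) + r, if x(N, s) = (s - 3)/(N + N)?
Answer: -80669/28 ≈ -2881.0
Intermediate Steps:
o = -14 (o = -6 - 8 = -14)
x(N, s) = (-3 + s)/(2*N) (x(N, s) = (-3 + s)/((2*N)) = (-3 + s)*(1/(2*N)) = (-3 + s)/(2*N))
r = -79101/28 (r = ((½)*(-3 - 8)/(-14) + 55)*(-50 - 1) = ((½)*(-1/14)*(-11) + 55)*(-51) = (11/28 + 55)*(-51) = (1551/28)*(-51) = -79101/28 ≈ -2825.0)
(2*7)*A(-4) + r = (2*7)*(-4) - 79101/28 = 14*(-4) - 79101/28 = -56 - 79101/28 = -80669/28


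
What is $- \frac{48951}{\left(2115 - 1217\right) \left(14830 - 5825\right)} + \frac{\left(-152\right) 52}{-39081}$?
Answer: $\frac{62002562929}{316028115690} \approx 0.19619$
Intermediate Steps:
$- \frac{48951}{\left(2115 - 1217\right) \left(14830 - 5825\right)} + \frac{\left(-152\right) 52}{-39081} = - \frac{48951}{898 \cdot 9005} - - \frac{7904}{39081} = - \frac{48951}{8086490} + \frac{7904}{39081} = \frac{62002562929}{316028115690}$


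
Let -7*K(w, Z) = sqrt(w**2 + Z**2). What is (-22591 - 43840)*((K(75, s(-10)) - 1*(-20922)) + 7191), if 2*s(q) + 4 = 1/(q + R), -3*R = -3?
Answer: -1867574703 + 66431*sqrt(1823869)/126 ≈ -1.8669e+9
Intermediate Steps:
R = 1 (R = -1/3*(-3) = 1)
s(q) = -2 + 1/(2*(1 + q)) (s(q) = -2 + 1/(2*(q + 1)) = -2 + 1/(2*(1 + q)))
K(w, Z) = -sqrt(Z**2 + w**2)/7 (K(w, Z) = -sqrt(w**2 + Z**2)/7 = -sqrt(Z**2 + w**2)/7)
(-22591 - 43840)*((K(75, s(-10)) - 1*(-20922)) + 7191) = (-22591 - 43840)*((-sqrt(((-3 - 4*(-10))/(2*(1 - 10)))**2 + 75**2)/7 - 1*(-20922)) + 7191) = -66431*((-sqrt(((1/2)*(-3 + 40)/(-9))**2 + 5625)/7 + 20922) + 7191) = -66431*((-sqrt(((1/2)*(-1/9)*37)**2 + 5625)/7 + 20922) + 7191) = -66431*((-sqrt((-37/18)**2 + 5625)/7 + 20922) + 7191) = -66431*((-sqrt(1369/324 + 5625)/7 + 20922) + 7191) = -66431*((-sqrt(1823869)/126 + 20922) + 7191) = -66431*((20922 - sqrt(1823869)/126) + 7191) = -66431*(28113 - sqrt(1823869)/126) = -1867574703 + 66431*sqrt(1823869)/126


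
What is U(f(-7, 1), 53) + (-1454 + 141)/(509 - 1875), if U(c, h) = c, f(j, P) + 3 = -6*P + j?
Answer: -20543/1366 ≈ -15.039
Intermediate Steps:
f(j, P) = -3 + j - 6*P (f(j, P) = -3 + (-6*P + j) = -3 + (j - 6*P) = -3 + j - 6*P)
U(f(-7, 1), 53) + (-1454 + 141)/(509 - 1875) = (-3 - 7 - 6*1) + (-1454 + 141)/(509 - 1875) = (-3 - 7 - 6) - 1313/(-1366) = -16 - 1313*(-1/1366) = -16 + 1313/1366 = -20543/1366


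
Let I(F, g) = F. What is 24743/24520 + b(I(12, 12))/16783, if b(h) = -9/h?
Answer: 415243379/411519160 ≈ 1.0091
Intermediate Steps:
24743/24520 + b(I(12, 12))/16783 = 24743/24520 - 9/12/16783 = 24743*(1/24520) - 9*1/12*(1/16783) = 24743/24520 - ¾*1/16783 = 24743/24520 - 3/67132 = 415243379/411519160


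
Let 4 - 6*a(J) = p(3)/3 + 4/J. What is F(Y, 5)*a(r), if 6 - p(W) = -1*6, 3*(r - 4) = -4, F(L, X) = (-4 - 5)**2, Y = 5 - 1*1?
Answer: -81/4 ≈ -20.250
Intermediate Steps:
Y = 4 (Y = 5 - 1 = 4)
F(L, X) = 81 (F(L, X) = (-9)**2 = 81)
r = 8/3 (r = 4 + (1/3)*(-4) = 4 - 4/3 = 8/3 ≈ 2.6667)
p(W) = 12 (p(W) = 6 - (-1)*6 = 6 - 1*(-6) = 6 + 6 = 12)
a(J) = -2/(3*J) (a(J) = 2/3 - (12/3 + 4/J)/6 = 2/3 - (12*(1/3) + 4/J)/6 = 2/3 - (4 + 4/J)/6 = 2/3 + (-2/3 - 2/(3*J)) = -2/(3*J))
F(Y, 5)*a(r) = 81*(-2/(3*8/3)) = 81*(-2/3*3/8) = 81*(-1/4) = -81/4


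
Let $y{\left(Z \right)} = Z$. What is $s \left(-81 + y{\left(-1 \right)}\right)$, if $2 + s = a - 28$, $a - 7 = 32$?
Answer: $-738$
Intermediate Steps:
$a = 39$ ($a = 7 + 32 = 39$)
$s = 9$ ($s = -2 + \left(39 - 28\right) = -2 + 11 = 9$)
$s \left(-81 + y{\left(-1 \right)}\right) = 9 \left(-81 - 1\right) = 9 \left(-82\right) = -738$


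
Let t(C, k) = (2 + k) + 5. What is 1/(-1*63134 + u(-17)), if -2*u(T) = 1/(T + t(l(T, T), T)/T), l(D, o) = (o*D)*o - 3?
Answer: -558/35228755 ≈ -1.5839e-5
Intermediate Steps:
l(D, o) = -3 + D*o² (l(D, o) = (D*o)*o - 3 = D*o² - 3 = -3 + D*o²)
t(C, k) = 7 + k
u(T) = -1/(2*(T + (7 + T)/T))
1/(-1*63134 + u(-17)) = 1/(-1*63134 - 1*(-17)/(14 + 2*(-17) + 2*(-17)²)) = 1/(-63134 - 1*(-17)/(14 - 34 + 2*289)) = 1/(-63134 - 1*(-17)/(14 - 34 + 578)) = 1/(-63134 - 1*(-17)/558) = 1/(-63134 - 1*(-17)*1/558) = 1/(-63134 + 17/558) = 1/(-35228755/558) = -558/35228755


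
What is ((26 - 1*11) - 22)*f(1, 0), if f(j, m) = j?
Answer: -7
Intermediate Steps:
((26 - 1*11) - 22)*f(1, 0) = ((26 - 1*11) - 22)*1 = ((26 - 11) - 22)*1 = (15 - 22)*1 = -7*1 = -7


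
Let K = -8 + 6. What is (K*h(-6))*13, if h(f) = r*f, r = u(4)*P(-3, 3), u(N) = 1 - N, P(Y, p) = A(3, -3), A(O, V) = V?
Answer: 1404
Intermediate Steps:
K = -2
P(Y, p) = -3
r = 9 (r = (1 - 1*4)*(-3) = (1 - 4)*(-3) = -3*(-3) = 9)
h(f) = 9*f
(K*h(-6))*13 = -18*(-6)*13 = -2*(-54)*13 = 108*13 = 1404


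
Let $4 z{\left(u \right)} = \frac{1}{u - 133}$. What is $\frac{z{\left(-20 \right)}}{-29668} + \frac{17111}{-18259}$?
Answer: $- \frac{310681260317}{331525303344} \approx -0.93713$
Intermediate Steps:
$z{\left(u \right)} = \frac{1}{4 \left(-133 + u\right)}$ ($z{\left(u \right)} = \frac{1}{4 \left(u - 133\right)} = \frac{1}{4 \left(-133 + u\right)}$)
$\frac{z{\left(-20 \right)}}{-29668} + \frac{17111}{-18259} = \frac{\frac{1}{4} \frac{1}{-133 - 20}}{-29668} + \frac{17111}{-18259} = \frac{1}{4 \left(-153\right)} \left(- \frac{1}{29668}\right) + 17111 \left(- \frac{1}{18259}\right) = \frac{1}{4} \left(- \frac{1}{153}\right) \left(- \frac{1}{29668}\right) - \frac{17111}{18259} = \left(- \frac{1}{612}\right) \left(- \frac{1}{29668}\right) - \frac{17111}{18259} = \frac{1}{18156816} - \frac{17111}{18259} = - \frac{310681260317}{331525303344}$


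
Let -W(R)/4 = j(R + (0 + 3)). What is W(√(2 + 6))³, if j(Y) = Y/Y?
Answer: -64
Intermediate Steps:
j(Y) = 1
W(R) = -4 (W(R) = -4*1 = -4)
W(√(2 + 6))³ = (-4)³ = -64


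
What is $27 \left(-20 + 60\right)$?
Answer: $1080$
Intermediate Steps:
$27 \left(-20 + 60\right) = 27 \cdot 40 = 1080$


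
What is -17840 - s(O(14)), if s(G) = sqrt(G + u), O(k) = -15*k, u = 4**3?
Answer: -17840 - I*sqrt(146) ≈ -17840.0 - 12.083*I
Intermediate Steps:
u = 64
s(G) = sqrt(64 + G) (s(G) = sqrt(G + 64) = sqrt(64 + G))
-17840 - s(O(14)) = -17840 - sqrt(64 - 15*14) = -17840 - sqrt(64 - 210) = -17840 - sqrt(-146) = -17840 - I*sqrt(146)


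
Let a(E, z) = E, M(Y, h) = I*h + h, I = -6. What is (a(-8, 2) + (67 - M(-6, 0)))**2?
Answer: 3481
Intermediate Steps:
M(Y, h) = -5*h (M(Y, h) = -6*h + h = -5*h)
(a(-8, 2) + (67 - M(-6, 0)))**2 = (-8 + (67 - (-5)*0))**2 = (-8 + (67 - 1*0))**2 = (-8 + (67 + 0))**2 = (-8 + 67)**2 = 59**2 = 3481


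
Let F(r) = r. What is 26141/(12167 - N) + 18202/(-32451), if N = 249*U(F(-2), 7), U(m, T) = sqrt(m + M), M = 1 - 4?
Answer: 7621093495109/4813972606194 + 6509109*I*sqrt(5)/148345894 ≈ 1.5831 + 0.098114*I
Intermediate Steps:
M = -3
U(m, T) = sqrt(-3 + m) (U(m, T) = sqrt(m - 3) = sqrt(-3 + m))
N = 249*I*sqrt(5) (N = 249*sqrt(-3 - 2) = 249*sqrt(-5) = 249*(I*sqrt(5)) = 249*I*sqrt(5) ≈ 556.78*I)
26141/(12167 - N) + 18202/(-32451) = 26141/(12167 - 249*I*sqrt(5)) + 18202/(-32451) = 26141/(12167 - 249*I*sqrt(5)) + 18202*(-1/32451) = 26141/(12167 - 249*I*sqrt(5)) - 18202/32451 = -18202/32451 + 26141/(12167 - 249*I*sqrt(5))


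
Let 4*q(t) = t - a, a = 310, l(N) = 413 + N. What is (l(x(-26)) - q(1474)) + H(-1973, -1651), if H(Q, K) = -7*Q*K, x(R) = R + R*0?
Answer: -22801865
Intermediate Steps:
x(R) = R (x(R) = R + 0 = R)
q(t) = -155/2 + t/4 (q(t) = (t - 1*310)/4 = (t - 310)/4 = (-310 + t)/4 = -155/2 + t/4)
H(Q, K) = -7*K*Q
(l(x(-26)) - q(1474)) + H(-1973, -1651) = ((413 - 26) - (-155/2 + (1/4)*1474)) - 7*(-1651)*(-1973) = (387 - (-155/2 + 737/2)) - 22801961 = (387 - 1*291) - 22801961 = (387 - 291) - 22801961 = 96 - 22801961 = -22801865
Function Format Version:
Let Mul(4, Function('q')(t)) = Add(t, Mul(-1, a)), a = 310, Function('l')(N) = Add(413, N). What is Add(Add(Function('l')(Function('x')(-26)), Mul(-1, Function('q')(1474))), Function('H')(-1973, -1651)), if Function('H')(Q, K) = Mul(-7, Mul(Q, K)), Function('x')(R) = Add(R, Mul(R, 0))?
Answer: -22801865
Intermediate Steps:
Function('x')(R) = R (Function('x')(R) = Add(R, 0) = R)
Function('q')(t) = Add(Rational(-155, 2), Mul(Rational(1, 4), t)) (Function('q')(t) = Mul(Rational(1, 4), Add(t, Mul(-1, 310))) = Mul(Rational(1, 4), Add(t, -310)) = Mul(Rational(1, 4), Add(-310, t)) = Add(Rational(-155, 2), Mul(Rational(1, 4), t)))
Function('H')(Q, K) = Mul(-7, K, Q) (Function('H')(Q, K) = Mul(-7, Mul(K, Q)) = Mul(-7, K, Q))
Add(Add(Function('l')(Function('x')(-26)), Mul(-1, Function('q')(1474))), Function('H')(-1973, -1651)) = Add(Add(Add(413, -26), Mul(-1, Add(Rational(-155, 2), Mul(Rational(1, 4), 1474)))), Mul(-7, -1651, -1973)) = Add(Add(387, Mul(-1, Add(Rational(-155, 2), Rational(737, 2)))), -22801961) = Add(Add(387, Mul(-1, 291)), -22801961) = Add(Add(387, -291), -22801961) = Add(96, -22801961) = -22801865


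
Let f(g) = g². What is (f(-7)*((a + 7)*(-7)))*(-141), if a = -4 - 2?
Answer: 48363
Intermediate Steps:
a = -6
(f(-7)*((a + 7)*(-7)))*(-141) = ((-7)²*((-6 + 7)*(-7)))*(-141) = (49*(1*(-7)))*(-141) = (49*(-7))*(-141) = -343*(-141) = 48363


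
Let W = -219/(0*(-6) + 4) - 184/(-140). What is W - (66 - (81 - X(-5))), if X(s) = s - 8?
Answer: -3561/140 ≈ -25.436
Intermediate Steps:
X(s) = -8 + s
W = -7481/140 (W = -219/(0 + 4) - 184*(-1/140) = -219/4 + 46/35 = -7481/140 ≈ -53.436)
W - (66 - (81 - X(-5))) = -7481/140 - (66 - (81 - (-8 - 5))) = -7481/140 - (66 - (81 - 1*(-13))) = -7481/140 - (66 - (81 + 13)) = -7481/140 - (66 - 1*94) = -7481/140 - (66 - 94) = -7481/140 - 1*(-28) = -7481/140 + 28 = -3561/140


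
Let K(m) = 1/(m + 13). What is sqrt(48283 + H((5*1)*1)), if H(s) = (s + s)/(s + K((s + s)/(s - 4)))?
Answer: sqrt(162430682)/58 ≈ 219.74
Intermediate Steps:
K(m) = 1/(13 + m)
H(s) = 2*s/(s + 1/(13 + 2*s/(-4 + s))) (H(s) = (s + s)/(s + 1/(13 + (s + s)/(s - 4))) = (2*s)/(s + 1/(13 + (2*s)/(-4 + s))) = (2*s)/(s + 1/(13 + 2*s/(-4 + s))) = 2*s/(s + 1/(13 + 2*s/(-4 + s))))
sqrt(48283 + H((5*1)*1)) = sqrt(48283 + 2*((5*1)*1)*(-52 + 15*((5*1)*1))/(-4 + (5*1)*1 + ((5*1)*1)*(-52 + 15*((5*1)*1)))) = sqrt(48283 + 2*(5*1)*(-52 + 15*(5*1))/(-4 + 5*1 + (5*1)*(-52 + 15*(5*1)))) = sqrt(48283 + 2*5*(-52 + 15*5)/(-4 + 5 + 5*(-52 + 15*5))) = sqrt(48283 + 2*5*(-52 + 75)/(-4 + 5 + 5*(-52 + 75))) = sqrt(48283 + 2*5*23/(-4 + 5 + 5*23)) = sqrt(48283 + 2*5*23/(-4 + 5 + 115)) = sqrt(48283 + 2*5*23/116) = sqrt(48283 + 2*5*(1/116)*23) = sqrt(48283 + 115/58) = sqrt(2800529/58) = sqrt(162430682)/58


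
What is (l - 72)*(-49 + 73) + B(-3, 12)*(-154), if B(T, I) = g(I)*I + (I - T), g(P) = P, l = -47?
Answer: -27342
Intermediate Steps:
B(T, I) = I + I² - T (B(T, I) = I*I + (I - T) = I² + (I - T) = I + I² - T)
(l - 72)*(-49 + 73) + B(-3, 12)*(-154) = (-47 - 72)*(-49 + 73) + (12 + 12² - 1*(-3))*(-154) = -119*24 + (12 + 144 + 3)*(-154) = -2856 + 159*(-154) = -2856 - 24486 = -27342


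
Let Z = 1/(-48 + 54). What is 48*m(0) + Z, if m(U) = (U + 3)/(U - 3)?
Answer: -287/6 ≈ -47.833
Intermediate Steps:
Z = ⅙ (Z = 1/6 = ⅙ ≈ 0.16667)
m(U) = (3 + U)/(-3 + U)
48*m(0) + Z = 48*((3 + 0)/(-3 + 0)) + ⅙ = 48*(3/(-3)) + ⅙ = 48*(-⅓*3) + ⅙ = 48*(-1) + ⅙ = -48 + ⅙ = -287/6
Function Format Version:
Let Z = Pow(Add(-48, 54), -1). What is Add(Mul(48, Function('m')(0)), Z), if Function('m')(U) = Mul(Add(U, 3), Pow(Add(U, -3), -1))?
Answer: Rational(-287, 6) ≈ -47.833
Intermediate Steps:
Z = Rational(1, 6) (Z = Pow(6, -1) = Rational(1, 6) ≈ 0.16667)
Function('m')(U) = Mul(Pow(Add(-3, U), -1), Add(3, U)) (Function('m')(U) = Mul(Add(3, U), Pow(Add(-3, U), -1)) = Mul(Pow(Add(-3, U), -1), Add(3, U)))
Add(Mul(48, Function('m')(0)), Z) = Add(Mul(48, Mul(Pow(Add(-3, 0), -1), Add(3, 0))), Rational(1, 6)) = Add(Mul(48, Mul(Pow(-3, -1), 3)), Rational(1, 6)) = Add(Mul(48, Mul(Rational(-1, 3), 3)), Rational(1, 6)) = Add(Mul(48, -1), Rational(1, 6)) = Add(-48, Rational(1, 6)) = Rational(-287, 6)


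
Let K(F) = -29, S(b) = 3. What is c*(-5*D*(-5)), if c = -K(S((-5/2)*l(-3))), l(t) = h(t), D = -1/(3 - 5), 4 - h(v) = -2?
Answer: 725/2 ≈ 362.50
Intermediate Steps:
h(v) = 6 (h(v) = 4 - 1*(-2) = 4 + 2 = 6)
D = 1/2 (D = -1/(-2) = -1*(-1/2) = 1/2 ≈ 0.50000)
l(t) = 6
c = 29 (c = -1*(-29) = 29)
c*(-5*D*(-5)) = 29*(-5*1/2*(-5)) = 29*(-5/2*(-5)) = 29*(25/2) = 725/2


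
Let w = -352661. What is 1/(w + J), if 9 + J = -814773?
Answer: -1/1167443 ≈ -8.5657e-7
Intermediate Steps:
J = -814782 (J = -9 - 814773 = -814782)
1/(w + J) = 1/(-352661 - 814782) = 1/(-1167443) = -1/1167443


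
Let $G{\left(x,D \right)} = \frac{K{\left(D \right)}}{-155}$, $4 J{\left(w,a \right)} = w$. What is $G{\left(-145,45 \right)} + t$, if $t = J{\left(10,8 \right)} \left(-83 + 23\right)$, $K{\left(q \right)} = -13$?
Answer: $- \frac{23237}{155} \approx -149.92$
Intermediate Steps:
$J{\left(w,a \right)} = \frac{w}{4}$
$G{\left(x,D \right)} = \frac{13}{155}$ ($G{\left(x,D \right)} = - \frac{13}{-155} = \left(-13\right) \left(- \frac{1}{155}\right) = \frac{13}{155}$)
$t = -150$ ($t = \frac{1}{4} \cdot 10 \left(-83 + 23\right) = \frac{5}{2} \left(-60\right) = -150$)
$G{\left(-145,45 \right)} + t = \frac{13}{155} - 150 = - \frac{23237}{155}$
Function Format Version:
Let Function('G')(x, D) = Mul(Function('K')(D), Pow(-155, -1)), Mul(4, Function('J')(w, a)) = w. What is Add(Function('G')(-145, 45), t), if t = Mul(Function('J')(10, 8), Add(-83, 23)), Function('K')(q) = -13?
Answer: Rational(-23237, 155) ≈ -149.92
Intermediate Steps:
Function('J')(w, a) = Mul(Rational(1, 4), w)
Function('G')(x, D) = Rational(13, 155) (Function('G')(x, D) = Mul(-13, Pow(-155, -1)) = Mul(-13, Rational(-1, 155)) = Rational(13, 155))
t = -150 (t = Mul(Mul(Rational(1, 4), 10), Add(-83, 23)) = Mul(Rational(5, 2), -60) = -150)
Add(Function('G')(-145, 45), t) = Add(Rational(13, 155), -150) = Rational(-23237, 155)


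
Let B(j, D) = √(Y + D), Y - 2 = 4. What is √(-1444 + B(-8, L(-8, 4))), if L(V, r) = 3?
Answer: I*√1441 ≈ 37.961*I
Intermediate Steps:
Y = 6 (Y = 2 + 4 = 6)
B(j, D) = √(6 + D)
√(-1444 + B(-8, L(-8, 4))) = √(-1444 + √(6 + 3)) = √(-1444 + √9) = √(-1444 + 3) = √(-1441) = I*√1441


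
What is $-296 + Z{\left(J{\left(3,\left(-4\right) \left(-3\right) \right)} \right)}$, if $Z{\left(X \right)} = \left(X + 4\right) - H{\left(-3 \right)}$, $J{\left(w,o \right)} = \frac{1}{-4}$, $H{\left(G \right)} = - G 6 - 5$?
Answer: $- \frac{1221}{4} \approx -305.25$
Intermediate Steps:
$H{\left(G \right)} = -5 - 6 G$ ($H{\left(G \right)} = - 6 G - 5 = -5 - 6 G$)
$J{\left(w,o \right)} = - \frac{1}{4}$
$Z{\left(X \right)} = -9 + X$ ($Z{\left(X \right)} = \left(X + 4\right) - \left(-5 - -18\right) = \left(4 + X\right) - \left(-5 + 18\right) = \left(4 + X\right) - 13 = -9 + X$)
$-296 + Z{\left(J{\left(3,\left(-4\right) \left(-3\right) \right)} \right)} = -296 - \frac{37}{4} = - \frac{1221}{4}$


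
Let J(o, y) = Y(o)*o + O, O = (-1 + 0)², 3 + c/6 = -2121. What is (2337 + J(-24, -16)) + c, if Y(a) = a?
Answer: -9830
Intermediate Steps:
c = -12744 (c = -18 + 6*(-2121) = -18 - 12726 = -12744)
O = 1 (O = (-1)² = 1)
J(o, y) = 1 + o² (J(o, y) = o*o + 1 = o² + 1 = 1 + o²)
(2337 + J(-24, -16)) + c = (2337 + (1 + (-24)²)) - 12744 = (2337 + (1 + 576)) - 12744 = (2337 + 577) - 12744 = 2914 - 12744 = -9830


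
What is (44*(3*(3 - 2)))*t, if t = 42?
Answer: 5544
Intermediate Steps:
(44*(3*(3 - 2)))*t = (44*(3*(3 - 2)))*42 = (44*(3*1))*42 = (44*3)*42 = 132*42 = 5544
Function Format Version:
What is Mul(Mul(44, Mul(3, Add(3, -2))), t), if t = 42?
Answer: 5544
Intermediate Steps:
Mul(Mul(44, Mul(3, Add(3, -2))), t) = Mul(Mul(44, Mul(3, Add(3, -2))), 42) = Mul(Mul(44, Mul(3, 1)), 42) = Mul(Mul(44, 3), 42) = Mul(132, 42) = 5544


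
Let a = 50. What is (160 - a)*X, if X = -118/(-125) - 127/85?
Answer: -25718/425 ≈ -60.513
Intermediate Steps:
X = -1169/2125 (X = -118*(-1/125) - 127*1/85 = 118/125 - 127/85 = -1169/2125 ≈ -0.55012)
(160 - a)*X = (160 - 1*50)*(-1169/2125) = (160 - 50)*(-1169/2125) = 110*(-1169/2125) = -25718/425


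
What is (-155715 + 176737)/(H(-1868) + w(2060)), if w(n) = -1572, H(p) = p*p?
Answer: 10511/1743926 ≈ 0.0060272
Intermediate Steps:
H(p) = p²
(-155715 + 176737)/(H(-1868) + w(2060)) = (-155715 + 176737)/((-1868)² - 1572) = 21022/(3489424 - 1572) = 21022/3487852 = 21022*(1/3487852) = 10511/1743926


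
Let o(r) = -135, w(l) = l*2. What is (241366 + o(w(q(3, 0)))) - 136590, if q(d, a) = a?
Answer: 104641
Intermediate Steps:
w(l) = 2*l
(241366 + o(w(q(3, 0)))) - 136590 = (241366 - 135) - 136590 = 241231 - 136590 = 104641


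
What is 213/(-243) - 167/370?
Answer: -39797/29970 ≈ -1.3279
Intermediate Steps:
213/(-243) - 167/370 = 213*(-1/243) - 167*1/370 = -71/81 - 167/370 = -39797/29970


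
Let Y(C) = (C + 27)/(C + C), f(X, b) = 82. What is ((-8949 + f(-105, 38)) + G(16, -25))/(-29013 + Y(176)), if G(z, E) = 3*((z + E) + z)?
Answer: 3113792/10212373 ≈ 0.30490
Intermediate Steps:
Y(C) = (27 + C)/(2*C) (Y(C) = (27 + C)/((2*C)) = (27 + C)*(1/(2*C)) = (27 + C)/(2*C))
G(z, E) = 3*E + 6*z (G(z, E) = 3*((E + z) + z) = 3*(E + 2*z) = 3*E + 6*z)
((-8949 + f(-105, 38)) + G(16, -25))/(-29013 + Y(176)) = ((-8949 + 82) + (3*(-25) + 6*16))/(-29013 + (½)*(27 + 176)/176) = (-8867 + (-75 + 96))/(-29013 + (½)*(1/176)*203) = (-8867 + 21)/(-29013 + 203/352) = -8846/(-10212373/352) = -8846*(-352/10212373) = 3113792/10212373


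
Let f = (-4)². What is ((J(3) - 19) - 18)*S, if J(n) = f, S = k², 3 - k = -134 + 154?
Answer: -6069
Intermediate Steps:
k = -17 (k = 3 - (-134 + 154) = 3 - 1*20 = 3 - 20 = -17)
f = 16
S = 289 (S = (-17)² = 289)
J(n) = 16
((J(3) - 19) - 18)*S = ((16 - 19) - 18)*289 = (-3 - 18)*289 = -21*289 = -6069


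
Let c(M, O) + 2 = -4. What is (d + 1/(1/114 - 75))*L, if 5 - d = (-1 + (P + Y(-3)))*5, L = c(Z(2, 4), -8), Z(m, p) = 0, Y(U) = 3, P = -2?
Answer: -255786/8549 ≈ -29.920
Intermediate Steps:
c(M, O) = -6 (c(M, O) = -2 - 4 = -6)
L = -6
d = 5 (d = 5 - (-1 + (-2 + 3))*5 = 5 - (-1 + 1)*5 = 5 - 0*5 = 5 - 1*0 = 5 + 0 = 5)
(d + 1/(1/114 - 75))*L = (5 + 1/(1/114 - 75))*(-6) = (5 + 1/(-8549/114))*(-6) = (5 - 114/8549)*(-6) = (42631/8549)*(-6) = -255786/8549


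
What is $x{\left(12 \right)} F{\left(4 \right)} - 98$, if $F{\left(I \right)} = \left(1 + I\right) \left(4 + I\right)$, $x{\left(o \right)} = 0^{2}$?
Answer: $-98$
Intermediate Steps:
$x{\left(o \right)} = 0$
$x{\left(12 \right)} F{\left(4 \right)} - 98 = 0 \left(4 + 4^{2} + 5 \cdot 4\right) - 98 = 0 \left(4 + 16 + 20\right) - 98 = 0 \cdot 40 - 98 = 0 - 98 = -98$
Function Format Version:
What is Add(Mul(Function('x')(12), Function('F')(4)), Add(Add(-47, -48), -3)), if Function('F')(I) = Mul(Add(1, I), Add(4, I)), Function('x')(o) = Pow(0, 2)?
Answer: -98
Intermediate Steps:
Function('x')(o) = 0
Add(Mul(Function('x')(12), Function('F')(4)), Add(Add(-47, -48), -3)) = Add(Mul(0, Add(4, Pow(4, 2), Mul(5, 4))), Add(Add(-47, -48), -3)) = Add(Mul(0, Add(4, 16, 20)), Add(-95, -3)) = Add(Mul(0, 40), -98) = Add(0, -98) = -98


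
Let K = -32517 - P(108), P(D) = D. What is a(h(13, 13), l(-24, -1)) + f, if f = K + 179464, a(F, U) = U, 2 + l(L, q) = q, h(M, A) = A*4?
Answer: 146836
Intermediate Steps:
h(M, A) = 4*A
l(L, q) = -2 + q
K = -32625 (K = -32517 - 1*108 = -32517 - 108 = -32625)
f = 146839 (f = -32625 + 179464 = 146839)
a(h(13, 13), l(-24, -1)) + f = (-2 - 1) + 146839 = -3 + 146839 = 146836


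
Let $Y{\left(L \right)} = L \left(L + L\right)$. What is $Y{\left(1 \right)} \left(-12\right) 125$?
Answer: $-3000$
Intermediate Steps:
$Y{\left(L \right)} = 2 L^{2}$ ($Y{\left(L \right)} = L 2 L = 2 L^{2}$)
$Y{\left(1 \right)} \left(-12\right) 125 = 2 \cdot 1^{2} \left(-12\right) 125 = 2 \cdot 1 \left(-12\right) 125 = 2 \left(-12\right) 125 = \left(-24\right) 125 = -3000$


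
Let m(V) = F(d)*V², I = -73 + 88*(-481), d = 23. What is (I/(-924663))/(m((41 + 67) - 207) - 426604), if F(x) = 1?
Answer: -42401/385402312389 ≈ -1.1002e-7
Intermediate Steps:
I = -42401 (I = -73 - 42328 = -42401)
m(V) = V² (m(V) = 1*V² = V²)
(I/(-924663))/(m((41 + 67) - 207) - 426604) = (-42401/(-924663))/(((41 + 67) - 207)² - 426604) = (-42401*(-1/924663))/((108 - 207)² - 426604) = 42401/(924663*((-99)² - 426604)) = 42401/(924663*(9801 - 426604)) = (42401/924663)/(-416803) = (42401/924663)*(-1/416803) = -42401/385402312389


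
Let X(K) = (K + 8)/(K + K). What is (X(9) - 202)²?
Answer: 13097161/324 ≈ 40423.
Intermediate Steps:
X(K) = (8 + K)/(2*K) (X(K) = (8 + K)/((2*K)) = (8 + K)*(1/(2*K)) = (8 + K)/(2*K))
(X(9) - 202)² = ((½)*(8 + 9)/9 - 202)² = ((½)*(⅑)*17 - 202)² = (17/18 - 202)² = (-3619/18)² = 13097161/324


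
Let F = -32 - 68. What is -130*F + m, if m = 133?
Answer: 13133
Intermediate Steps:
F = -100
-130*F + m = -130*(-100) + 133 = 13000 + 133 = 13133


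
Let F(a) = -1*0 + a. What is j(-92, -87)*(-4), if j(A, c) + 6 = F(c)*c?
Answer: -30252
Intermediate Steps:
F(a) = a (F(a) = 0 + a = a)
j(A, c) = -6 + c² (j(A, c) = -6 + c*c = -6 + c²)
j(-92, -87)*(-4) = (-6 + (-87)²)*(-4) = (-6 + 7569)*(-4) = 7563*(-4) = -30252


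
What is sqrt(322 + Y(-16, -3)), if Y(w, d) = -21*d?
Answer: sqrt(385) ≈ 19.621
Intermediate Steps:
sqrt(322 + Y(-16, -3)) = sqrt(322 - 21*(-3)) = sqrt(322 + 63) = sqrt(385)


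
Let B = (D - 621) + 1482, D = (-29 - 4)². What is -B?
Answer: -1950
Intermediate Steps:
D = 1089 (D = (-33)² = 1089)
B = 1950 (B = (1089 - 621) + 1482 = 468 + 1482 = 1950)
-B = -1*1950 = -1950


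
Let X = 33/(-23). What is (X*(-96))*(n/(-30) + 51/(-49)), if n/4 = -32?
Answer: 2503776/5635 ≈ 444.33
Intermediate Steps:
n = -128 (n = 4*(-32) = -128)
X = -33/23 (X = 33*(-1/23) = -33/23 ≈ -1.4348)
(X*(-96))*(n/(-30) + 51/(-49)) = (-33/23*(-96))*(-128/(-30) + 51/(-49)) = 3168*(-128*(-1/30) + 51*(-1/49))/23 = 3168*(64/15 - 51/49)/23 = (3168/23)*(2371/735) = 2503776/5635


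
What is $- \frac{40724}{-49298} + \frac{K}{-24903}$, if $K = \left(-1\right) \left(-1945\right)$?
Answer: $\frac{459132581}{613834047} \approx 0.74798$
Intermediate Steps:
$K = 1945$
$- \frac{40724}{-49298} + \frac{K}{-24903} = - \frac{40724}{-49298} + \frac{1945}{-24903} = \left(-40724\right) \left(- \frac{1}{49298}\right) + 1945 \left(- \frac{1}{24903}\right) = \frac{20362}{24649} - \frac{1945}{24903} = \frac{459132581}{613834047}$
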